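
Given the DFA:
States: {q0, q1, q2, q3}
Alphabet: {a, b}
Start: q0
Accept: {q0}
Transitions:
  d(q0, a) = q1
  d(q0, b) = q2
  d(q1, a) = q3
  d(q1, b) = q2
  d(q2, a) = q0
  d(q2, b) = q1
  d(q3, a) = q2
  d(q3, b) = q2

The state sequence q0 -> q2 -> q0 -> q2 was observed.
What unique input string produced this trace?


Trace back each transition to find the symbol:
  q0 --[b]--> q2
  q2 --[a]--> q0
  q0 --[b]--> q2

"bab"


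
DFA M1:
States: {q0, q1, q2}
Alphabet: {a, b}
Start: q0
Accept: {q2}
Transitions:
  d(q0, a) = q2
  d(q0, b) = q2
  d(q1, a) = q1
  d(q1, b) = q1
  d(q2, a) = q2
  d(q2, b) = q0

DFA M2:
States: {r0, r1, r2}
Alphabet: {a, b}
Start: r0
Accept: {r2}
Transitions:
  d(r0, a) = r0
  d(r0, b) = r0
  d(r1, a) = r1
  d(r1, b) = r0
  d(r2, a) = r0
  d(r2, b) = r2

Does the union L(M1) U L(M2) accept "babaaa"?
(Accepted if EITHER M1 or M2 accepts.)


M1: final=q2 accepted=True
M2: final=r0 accepted=False

Yes, union accepts


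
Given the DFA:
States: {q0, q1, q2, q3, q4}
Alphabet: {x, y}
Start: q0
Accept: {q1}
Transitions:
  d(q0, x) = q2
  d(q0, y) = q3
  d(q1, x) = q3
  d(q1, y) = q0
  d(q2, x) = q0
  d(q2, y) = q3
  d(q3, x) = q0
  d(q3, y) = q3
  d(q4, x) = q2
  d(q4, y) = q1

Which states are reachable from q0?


BFS from q0:
  layer 0: {q0}
  layer 1: {q2, q3}

{q0, q2, q3}


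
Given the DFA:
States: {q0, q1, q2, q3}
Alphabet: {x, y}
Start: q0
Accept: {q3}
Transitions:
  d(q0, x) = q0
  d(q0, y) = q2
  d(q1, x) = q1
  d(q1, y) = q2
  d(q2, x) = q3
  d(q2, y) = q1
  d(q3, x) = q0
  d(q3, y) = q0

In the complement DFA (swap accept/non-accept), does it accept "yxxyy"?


Trace: q0 -> q2 -> q3 -> q0 -> q2 -> q1
Final: q1
Original accept: {q3}
Complement: q1 is not in original accept

Yes, complement accepts (original rejects)


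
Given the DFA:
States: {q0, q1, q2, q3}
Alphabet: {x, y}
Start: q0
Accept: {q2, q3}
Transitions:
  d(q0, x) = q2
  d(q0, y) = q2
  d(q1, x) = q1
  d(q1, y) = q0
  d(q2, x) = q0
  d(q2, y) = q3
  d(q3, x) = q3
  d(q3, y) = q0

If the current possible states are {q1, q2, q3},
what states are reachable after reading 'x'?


Apply transition on 'x' from each current state:
  d(q1, x) = q1
  d(q2, x) = q0
  d(q3, x) = q3

{q0, q1, q3}


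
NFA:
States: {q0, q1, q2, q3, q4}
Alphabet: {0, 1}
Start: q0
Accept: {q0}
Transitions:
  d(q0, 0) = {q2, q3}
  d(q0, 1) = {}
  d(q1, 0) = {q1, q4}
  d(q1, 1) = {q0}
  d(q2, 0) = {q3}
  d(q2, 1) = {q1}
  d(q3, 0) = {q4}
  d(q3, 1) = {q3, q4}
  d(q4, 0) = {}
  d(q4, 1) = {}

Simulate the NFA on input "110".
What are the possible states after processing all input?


Start: {q0}
  --1--> {}
  --1--> {}
  --0--> {}

{} (empty set, no valid transitions)


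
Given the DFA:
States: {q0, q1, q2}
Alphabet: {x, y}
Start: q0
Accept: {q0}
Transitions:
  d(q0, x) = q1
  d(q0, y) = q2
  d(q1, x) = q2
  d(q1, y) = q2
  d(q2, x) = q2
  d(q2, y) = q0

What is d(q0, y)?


Looking up transition d(q0, y)

q2


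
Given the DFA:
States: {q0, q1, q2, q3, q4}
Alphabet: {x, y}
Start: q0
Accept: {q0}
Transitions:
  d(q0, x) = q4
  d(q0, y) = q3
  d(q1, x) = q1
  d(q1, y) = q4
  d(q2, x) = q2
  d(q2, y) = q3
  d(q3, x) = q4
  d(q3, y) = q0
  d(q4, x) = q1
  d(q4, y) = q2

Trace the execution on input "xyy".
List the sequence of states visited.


Input: xyy
d(q0, x) = q4
d(q4, y) = q2
d(q2, y) = q3


q0 -> q4 -> q2 -> q3


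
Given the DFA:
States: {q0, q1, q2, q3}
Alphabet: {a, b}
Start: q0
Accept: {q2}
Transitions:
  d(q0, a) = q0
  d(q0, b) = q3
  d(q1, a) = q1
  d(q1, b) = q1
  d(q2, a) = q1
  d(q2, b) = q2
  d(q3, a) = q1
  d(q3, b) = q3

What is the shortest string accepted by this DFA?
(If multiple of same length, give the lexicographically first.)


BFS by string length (lex-first path to each state shown):
  len 0: q0<-""
  len 1: q0<-"a", q3<-"b"
  len 2: q0<-"aa", q1<-"ba", q3<-"ab"
  len 3: q0<-"aaa", q1<-"aba", q3<-"aab"
  len 4: q0<-"aaaa", q1<-"aaba", q3<-"aaab"
  len 5: q0<-"aaaaa", q1<-"aaaba", q3<-"aaaab"
  len 6: q0<-"aaaaaa", q1<-"aaaaba", q3<-"aaaaab"
  len 7: q0<-"aaaaaaa", q1<-"aaaaaba", q3<-"aaaaaab"
  len 8: q0<-"aaaaaaaa", q1<-"aaaaaaba", q3<-"aaaaaaab"

No string accepted (empty language)


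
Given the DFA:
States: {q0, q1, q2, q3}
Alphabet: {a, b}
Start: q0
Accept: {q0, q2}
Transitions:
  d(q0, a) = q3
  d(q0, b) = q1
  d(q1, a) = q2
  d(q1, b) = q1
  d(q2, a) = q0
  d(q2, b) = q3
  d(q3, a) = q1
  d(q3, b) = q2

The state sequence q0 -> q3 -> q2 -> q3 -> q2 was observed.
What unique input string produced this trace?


Trace back each transition to find the symbol:
  q0 --[a]--> q3
  q3 --[b]--> q2
  q2 --[b]--> q3
  q3 --[b]--> q2

"abbb"


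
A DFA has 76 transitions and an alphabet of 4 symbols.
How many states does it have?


Each state has exactly one transition per symbol.
states = transitions / |alphabet| = 76 / 4 = 19

19


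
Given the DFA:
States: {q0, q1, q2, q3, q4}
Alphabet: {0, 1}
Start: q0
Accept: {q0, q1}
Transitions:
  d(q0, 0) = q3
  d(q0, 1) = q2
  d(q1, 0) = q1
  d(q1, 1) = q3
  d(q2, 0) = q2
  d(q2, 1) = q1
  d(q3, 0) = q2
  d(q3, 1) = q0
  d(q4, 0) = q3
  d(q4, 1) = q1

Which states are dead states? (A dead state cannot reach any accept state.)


Forward reachability from each state:
  q0 -> reaches accept state q0 (live)
  q1 -> reaches accept state q0 (live)
  q2 -> reaches accept state q0 (live)
  q3 -> reaches accept state q0 (live)
  q4 -> reaches accept state q0 (live)

None (all states can reach an accept state)


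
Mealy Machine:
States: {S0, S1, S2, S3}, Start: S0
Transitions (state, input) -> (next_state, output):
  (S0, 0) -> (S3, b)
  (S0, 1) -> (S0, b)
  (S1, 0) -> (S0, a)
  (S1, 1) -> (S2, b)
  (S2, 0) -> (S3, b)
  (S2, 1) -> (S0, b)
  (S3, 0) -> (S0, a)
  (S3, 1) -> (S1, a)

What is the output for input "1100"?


Step-by-step:
  (S0, 1) -> (S0, b)
  (S0, 1) -> (S0, b)
  (S0, 0) -> (S3, b)
  (S3, 0) -> (S0, a)

"bbba"


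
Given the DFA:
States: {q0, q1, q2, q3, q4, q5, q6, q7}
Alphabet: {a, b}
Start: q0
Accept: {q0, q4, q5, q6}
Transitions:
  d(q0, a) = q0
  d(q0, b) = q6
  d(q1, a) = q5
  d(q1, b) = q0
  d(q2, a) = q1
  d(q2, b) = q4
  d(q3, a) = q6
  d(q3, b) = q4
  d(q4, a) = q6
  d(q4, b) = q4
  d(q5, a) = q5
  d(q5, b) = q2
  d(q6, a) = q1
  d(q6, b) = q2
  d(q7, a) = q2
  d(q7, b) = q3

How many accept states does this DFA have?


Accept states listed: {q0, q4, q5, q6}
Counting: q0(1) q4(2) q5(3) q6(4)

4


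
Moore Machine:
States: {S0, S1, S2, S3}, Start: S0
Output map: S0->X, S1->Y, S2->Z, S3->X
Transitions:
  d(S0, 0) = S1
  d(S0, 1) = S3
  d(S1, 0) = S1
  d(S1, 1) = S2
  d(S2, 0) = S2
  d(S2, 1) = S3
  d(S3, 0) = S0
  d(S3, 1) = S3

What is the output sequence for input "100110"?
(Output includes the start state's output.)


Start: S0 (output X)
  --1--> S3 (output X)
  --0--> S0 (output X)
  --0--> S1 (output Y)
  --1--> S2 (output Z)
  --1--> S3 (output X)
  --0--> S0 (output X)

"XXXYZXX"


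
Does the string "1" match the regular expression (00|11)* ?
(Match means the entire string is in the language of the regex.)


|string| = 1; first = '1'; last = '1'

No, "1" does not match (00|11)*


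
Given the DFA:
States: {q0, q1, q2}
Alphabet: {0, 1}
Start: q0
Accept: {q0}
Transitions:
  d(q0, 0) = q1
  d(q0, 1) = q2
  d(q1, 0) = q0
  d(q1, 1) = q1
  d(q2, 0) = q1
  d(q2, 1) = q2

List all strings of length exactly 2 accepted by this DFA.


All strings of length 2: 4 total
Accepted: 1

"00"


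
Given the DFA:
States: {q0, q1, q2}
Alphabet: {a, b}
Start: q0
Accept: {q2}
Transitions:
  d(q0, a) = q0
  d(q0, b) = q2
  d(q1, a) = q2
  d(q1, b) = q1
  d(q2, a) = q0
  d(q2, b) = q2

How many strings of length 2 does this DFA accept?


Enumerating all length-2 strings:
  "aa" -> q0 [reject]
  "ab" -> q2 [accept]
  "ba" -> q0 [reject]
  "bb" -> q2 [accept]

2 out of 4


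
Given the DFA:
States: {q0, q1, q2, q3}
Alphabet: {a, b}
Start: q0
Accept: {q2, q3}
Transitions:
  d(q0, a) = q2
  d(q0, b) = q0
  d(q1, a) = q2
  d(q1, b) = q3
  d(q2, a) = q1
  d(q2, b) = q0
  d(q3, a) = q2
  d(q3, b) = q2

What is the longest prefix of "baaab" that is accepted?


Run the DFA, marking each prefix where the state is accepting:
  "" -> q0 [reject]
  "b" -> q0 [reject]
  "ba" -> q2 [accept]
  "baa" -> q1 [reject]
  "baaa" -> q2 [accept]
  "baaab" -> q0 [reject]

"baaa"


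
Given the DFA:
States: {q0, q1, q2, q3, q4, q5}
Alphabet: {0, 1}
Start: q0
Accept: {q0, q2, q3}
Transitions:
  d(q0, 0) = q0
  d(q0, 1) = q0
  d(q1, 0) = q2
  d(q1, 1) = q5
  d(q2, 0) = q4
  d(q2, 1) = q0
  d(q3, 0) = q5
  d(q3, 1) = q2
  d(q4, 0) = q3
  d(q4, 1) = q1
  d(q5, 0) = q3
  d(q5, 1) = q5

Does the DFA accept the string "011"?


Trace: q0 -> q0 -> q0 -> q0
Final state: q0
Accept states: {q0, q2, q3}

Yes, accepted (final state q0 is an accept state)


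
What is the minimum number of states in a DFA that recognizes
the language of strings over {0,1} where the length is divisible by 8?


States track (length) mod 8.
Need 8 states: one per remainder 0..7; accept = remainder 0.

8


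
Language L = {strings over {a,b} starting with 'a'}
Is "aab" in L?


first symbol = 'a'

Yes, "aab" is in L


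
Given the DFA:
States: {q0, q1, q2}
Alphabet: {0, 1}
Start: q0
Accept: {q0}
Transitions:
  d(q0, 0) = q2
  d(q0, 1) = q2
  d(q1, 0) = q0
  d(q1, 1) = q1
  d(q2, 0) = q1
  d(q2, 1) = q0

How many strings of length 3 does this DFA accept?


Enumerating all length-3 strings:
  "000" -> q0 [accept]
  "001" -> q1 [reject]
  "010" -> q2 [reject]
  "011" -> q2 [reject]
  "100" -> q0 [accept]
  "101" -> q1 [reject]
  "110" -> q2 [reject]
  "111" -> q2 [reject]

2 out of 8


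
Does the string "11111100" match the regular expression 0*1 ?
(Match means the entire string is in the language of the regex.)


|string| = 8; first = '1'; last = '0'

No, "11111100" does not match 0*1


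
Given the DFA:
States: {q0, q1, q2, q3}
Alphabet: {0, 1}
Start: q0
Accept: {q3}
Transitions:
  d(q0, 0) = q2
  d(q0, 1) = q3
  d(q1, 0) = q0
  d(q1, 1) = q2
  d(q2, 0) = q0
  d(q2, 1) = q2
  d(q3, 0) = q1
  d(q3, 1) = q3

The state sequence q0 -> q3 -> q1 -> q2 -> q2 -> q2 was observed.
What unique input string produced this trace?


Trace back each transition to find the symbol:
  q0 --[1]--> q3
  q3 --[0]--> q1
  q1 --[1]--> q2
  q2 --[1]--> q2
  q2 --[1]--> q2

"10111"


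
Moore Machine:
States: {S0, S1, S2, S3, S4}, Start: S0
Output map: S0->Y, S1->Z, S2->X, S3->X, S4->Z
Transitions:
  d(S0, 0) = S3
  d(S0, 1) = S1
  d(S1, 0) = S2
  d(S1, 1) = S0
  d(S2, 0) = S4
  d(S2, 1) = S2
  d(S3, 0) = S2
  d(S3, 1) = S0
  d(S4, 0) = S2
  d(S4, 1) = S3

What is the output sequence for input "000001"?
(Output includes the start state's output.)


Start: S0 (output Y)
  --0--> S3 (output X)
  --0--> S2 (output X)
  --0--> S4 (output Z)
  --0--> S2 (output X)
  --0--> S4 (output Z)
  --1--> S3 (output X)

"YXXZXZX"


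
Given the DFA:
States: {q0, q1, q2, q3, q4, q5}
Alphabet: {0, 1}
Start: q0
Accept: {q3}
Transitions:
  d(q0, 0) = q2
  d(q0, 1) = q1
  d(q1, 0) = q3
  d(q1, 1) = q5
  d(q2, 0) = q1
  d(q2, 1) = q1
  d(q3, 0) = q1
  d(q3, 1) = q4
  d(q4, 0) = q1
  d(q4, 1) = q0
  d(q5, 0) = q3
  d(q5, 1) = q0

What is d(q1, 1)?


Looking up transition d(q1, 1)

q5


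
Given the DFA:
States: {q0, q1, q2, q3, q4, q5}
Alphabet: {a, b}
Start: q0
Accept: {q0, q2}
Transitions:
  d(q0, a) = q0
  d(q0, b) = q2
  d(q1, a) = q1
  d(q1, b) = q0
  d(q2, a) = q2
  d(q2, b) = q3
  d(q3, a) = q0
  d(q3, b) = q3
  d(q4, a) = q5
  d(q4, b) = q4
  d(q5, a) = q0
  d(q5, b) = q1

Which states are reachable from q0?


BFS from q0:
  layer 0: {q0}
  layer 1: {q2}
  layer 2: {q3}

{q0, q2, q3}


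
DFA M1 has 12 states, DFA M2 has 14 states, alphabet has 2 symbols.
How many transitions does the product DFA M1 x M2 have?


Product DFA has 12 * 14 = 168 states.
Each has 2 transitions: 168 * 2 = 336

336


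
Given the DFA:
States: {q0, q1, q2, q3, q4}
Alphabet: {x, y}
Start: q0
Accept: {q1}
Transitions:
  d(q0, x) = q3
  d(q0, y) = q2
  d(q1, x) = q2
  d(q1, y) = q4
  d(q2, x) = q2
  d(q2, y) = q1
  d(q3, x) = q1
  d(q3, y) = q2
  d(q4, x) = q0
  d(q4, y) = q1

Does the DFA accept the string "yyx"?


Trace: q0 -> q2 -> q1 -> q2
Final state: q2
Accept states: {q1}

No, rejected (final state q2 is not an accept state)


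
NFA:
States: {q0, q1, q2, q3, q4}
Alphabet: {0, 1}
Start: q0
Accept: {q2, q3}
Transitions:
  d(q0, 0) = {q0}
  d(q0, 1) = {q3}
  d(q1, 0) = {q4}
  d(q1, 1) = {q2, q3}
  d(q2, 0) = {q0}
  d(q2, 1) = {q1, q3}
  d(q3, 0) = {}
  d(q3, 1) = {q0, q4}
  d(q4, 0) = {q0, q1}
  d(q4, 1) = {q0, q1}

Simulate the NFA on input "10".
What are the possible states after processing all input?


Start: {q0}
  --1--> {q3}
  --0--> {}

{} (empty set, no valid transitions)


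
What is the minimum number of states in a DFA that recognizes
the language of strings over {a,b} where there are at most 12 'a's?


States: count = 0, 1, ..., 12 (all accepting; 13 states), plus a dead state for count > 12.
Total: 13 + 1 = 14.

14


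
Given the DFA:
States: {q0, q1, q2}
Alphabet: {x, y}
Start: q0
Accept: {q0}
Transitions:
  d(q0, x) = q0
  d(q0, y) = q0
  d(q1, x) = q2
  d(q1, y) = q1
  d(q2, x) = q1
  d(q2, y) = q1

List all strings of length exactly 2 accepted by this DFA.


All strings of length 2: 4 total
Accepted: 4

"xx", "xy", "yx", "yy"


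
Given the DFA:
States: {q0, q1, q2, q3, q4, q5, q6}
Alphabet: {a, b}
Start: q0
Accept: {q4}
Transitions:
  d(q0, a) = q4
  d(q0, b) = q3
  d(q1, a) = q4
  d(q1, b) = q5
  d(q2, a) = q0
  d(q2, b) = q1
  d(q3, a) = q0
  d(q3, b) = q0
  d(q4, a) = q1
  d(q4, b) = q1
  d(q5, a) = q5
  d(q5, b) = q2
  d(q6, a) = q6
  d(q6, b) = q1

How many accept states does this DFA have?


Accept states listed: {q4}
Counting: q4(1)

1


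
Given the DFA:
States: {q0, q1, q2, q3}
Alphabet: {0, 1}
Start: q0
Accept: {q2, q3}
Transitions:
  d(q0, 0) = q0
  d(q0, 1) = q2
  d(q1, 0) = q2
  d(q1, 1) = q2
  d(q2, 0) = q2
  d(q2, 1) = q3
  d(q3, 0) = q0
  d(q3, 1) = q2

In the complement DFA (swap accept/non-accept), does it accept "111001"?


Trace: q0 -> q2 -> q3 -> q2 -> q2 -> q2 -> q3
Final: q3
Original accept: {q2, q3}
Complement: q3 is in original accept

No, complement rejects (original accepts)


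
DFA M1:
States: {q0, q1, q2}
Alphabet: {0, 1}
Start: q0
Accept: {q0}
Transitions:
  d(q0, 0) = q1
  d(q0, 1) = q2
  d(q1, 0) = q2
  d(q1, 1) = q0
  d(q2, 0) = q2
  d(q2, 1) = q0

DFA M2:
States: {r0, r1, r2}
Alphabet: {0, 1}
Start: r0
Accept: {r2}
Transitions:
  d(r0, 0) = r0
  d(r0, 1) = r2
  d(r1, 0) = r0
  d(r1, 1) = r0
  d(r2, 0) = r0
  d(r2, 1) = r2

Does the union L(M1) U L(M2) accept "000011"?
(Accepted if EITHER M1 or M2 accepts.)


M1: final=q2 accepted=False
M2: final=r2 accepted=True

Yes, union accepts


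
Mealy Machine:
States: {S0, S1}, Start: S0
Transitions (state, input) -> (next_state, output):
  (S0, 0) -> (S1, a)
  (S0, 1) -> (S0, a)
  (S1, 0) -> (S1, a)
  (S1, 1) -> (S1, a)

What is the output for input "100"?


Step-by-step:
  (S0, 1) -> (S0, a)
  (S0, 0) -> (S1, a)
  (S1, 0) -> (S1, a)

"aaa"


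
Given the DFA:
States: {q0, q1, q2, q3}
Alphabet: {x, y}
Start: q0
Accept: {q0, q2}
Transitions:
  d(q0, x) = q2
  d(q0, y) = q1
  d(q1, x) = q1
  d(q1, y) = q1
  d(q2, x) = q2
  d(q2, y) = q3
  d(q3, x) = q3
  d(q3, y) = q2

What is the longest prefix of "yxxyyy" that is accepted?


Run the DFA, marking each prefix where the state is accepting:
  "" -> q0 [accept]
  "y" -> q1 [reject]
  "yx" -> q1 [reject]
  "yxx" -> q1 [reject]
  "yxxy" -> q1 [reject]
  "yxxyy" -> q1 [reject]
  "yxxyyy" -> q1 [reject]

""


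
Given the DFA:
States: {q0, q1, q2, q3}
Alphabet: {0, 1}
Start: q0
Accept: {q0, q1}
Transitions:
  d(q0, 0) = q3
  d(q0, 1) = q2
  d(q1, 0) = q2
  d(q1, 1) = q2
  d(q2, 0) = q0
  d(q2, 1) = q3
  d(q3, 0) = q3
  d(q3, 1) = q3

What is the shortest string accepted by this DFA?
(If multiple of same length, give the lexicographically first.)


BFS by string length (lex-first path to each state shown):
  len 0: q0<-""
Found accept state at length 0.

"" (empty string)


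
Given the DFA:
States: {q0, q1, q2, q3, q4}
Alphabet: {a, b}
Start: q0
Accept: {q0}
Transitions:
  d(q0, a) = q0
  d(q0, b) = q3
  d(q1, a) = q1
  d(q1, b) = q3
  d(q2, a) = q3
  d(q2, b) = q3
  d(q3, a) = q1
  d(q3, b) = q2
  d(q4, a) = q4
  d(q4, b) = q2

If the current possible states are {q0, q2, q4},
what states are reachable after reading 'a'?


Apply transition on 'a' from each current state:
  d(q0, a) = q0
  d(q2, a) = q3
  d(q4, a) = q4

{q0, q3, q4}


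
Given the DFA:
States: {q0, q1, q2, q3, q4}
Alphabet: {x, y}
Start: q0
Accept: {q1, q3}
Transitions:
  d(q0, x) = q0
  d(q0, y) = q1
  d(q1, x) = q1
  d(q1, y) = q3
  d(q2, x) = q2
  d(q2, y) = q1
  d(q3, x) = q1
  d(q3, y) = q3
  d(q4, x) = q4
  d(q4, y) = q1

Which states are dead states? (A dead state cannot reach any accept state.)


Forward reachability from each state:
  q0 -> reaches accept state q1 (live)
  q1 -> reaches accept state q1 (live)
  q2 -> reaches accept state q1 (live)
  q3 -> reaches accept state q1 (live)
  q4 -> reaches accept state q1 (live)

None (all states can reach an accept state)


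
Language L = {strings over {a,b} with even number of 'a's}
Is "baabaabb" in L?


count('a') = 4; 4 mod 2 = 0

Yes, "baabaabb" is in L


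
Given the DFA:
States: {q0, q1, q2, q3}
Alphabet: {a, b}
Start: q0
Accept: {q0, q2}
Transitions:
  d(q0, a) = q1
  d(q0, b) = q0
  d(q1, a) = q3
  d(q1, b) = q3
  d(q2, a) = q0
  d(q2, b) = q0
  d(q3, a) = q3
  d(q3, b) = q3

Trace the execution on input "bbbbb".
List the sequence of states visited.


Input: bbbbb
d(q0, b) = q0
d(q0, b) = q0
d(q0, b) = q0
d(q0, b) = q0
d(q0, b) = q0


q0 -> q0 -> q0 -> q0 -> q0 -> q0


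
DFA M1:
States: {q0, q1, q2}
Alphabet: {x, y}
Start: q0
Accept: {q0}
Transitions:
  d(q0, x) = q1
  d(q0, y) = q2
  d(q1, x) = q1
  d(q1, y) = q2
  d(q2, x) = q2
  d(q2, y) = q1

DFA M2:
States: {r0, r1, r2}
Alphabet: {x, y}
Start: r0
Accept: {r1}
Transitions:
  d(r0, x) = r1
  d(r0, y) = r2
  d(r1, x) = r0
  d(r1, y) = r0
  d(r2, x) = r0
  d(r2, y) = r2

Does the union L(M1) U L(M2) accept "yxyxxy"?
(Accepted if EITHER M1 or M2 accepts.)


M1: final=q2 accepted=False
M2: final=r0 accepted=False

No, union rejects (neither accepts)


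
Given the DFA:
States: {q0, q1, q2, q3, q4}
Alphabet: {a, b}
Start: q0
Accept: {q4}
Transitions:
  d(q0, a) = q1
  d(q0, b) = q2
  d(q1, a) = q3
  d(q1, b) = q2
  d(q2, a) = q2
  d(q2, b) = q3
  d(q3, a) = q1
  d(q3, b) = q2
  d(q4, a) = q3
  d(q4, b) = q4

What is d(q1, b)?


Looking up transition d(q1, b)

q2


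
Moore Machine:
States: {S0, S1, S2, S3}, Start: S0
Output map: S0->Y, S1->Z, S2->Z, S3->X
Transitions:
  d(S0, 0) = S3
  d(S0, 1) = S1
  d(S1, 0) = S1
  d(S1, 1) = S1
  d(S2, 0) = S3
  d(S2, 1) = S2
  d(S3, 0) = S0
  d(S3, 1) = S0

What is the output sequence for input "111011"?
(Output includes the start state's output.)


Start: S0 (output Y)
  --1--> S1 (output Z)
  --1--> S1 (output Z)
  --1--> S1 (output Z)
  --0--> S1 (output Z)
  --1--> S1 (output Z)
  --1--> S1 (output Z)

"YZZZZZZ"


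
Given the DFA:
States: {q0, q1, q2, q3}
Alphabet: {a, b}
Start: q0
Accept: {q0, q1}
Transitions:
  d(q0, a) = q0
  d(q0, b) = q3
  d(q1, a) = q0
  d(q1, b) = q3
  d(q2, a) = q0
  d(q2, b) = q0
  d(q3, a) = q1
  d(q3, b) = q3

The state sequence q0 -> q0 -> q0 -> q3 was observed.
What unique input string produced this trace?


Trace back each transition to find the symbol:
  q0 --[a]--> q0
  q0 --[a]--> q0
  q0 --[b]--> q3

"aab"


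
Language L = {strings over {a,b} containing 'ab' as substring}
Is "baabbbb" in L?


'ab' occurs at index 2

Yes, "baabbbb" is in L


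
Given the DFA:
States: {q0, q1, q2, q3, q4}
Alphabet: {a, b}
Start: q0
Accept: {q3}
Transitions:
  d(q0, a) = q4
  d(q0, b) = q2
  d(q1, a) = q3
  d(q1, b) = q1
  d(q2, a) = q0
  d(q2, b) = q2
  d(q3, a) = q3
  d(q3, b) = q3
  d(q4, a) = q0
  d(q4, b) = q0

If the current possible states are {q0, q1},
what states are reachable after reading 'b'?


Apply transition on 'b' from each current state:
  d(q0, b) = q2
  d(q1, b) = q1

{q1, q2}


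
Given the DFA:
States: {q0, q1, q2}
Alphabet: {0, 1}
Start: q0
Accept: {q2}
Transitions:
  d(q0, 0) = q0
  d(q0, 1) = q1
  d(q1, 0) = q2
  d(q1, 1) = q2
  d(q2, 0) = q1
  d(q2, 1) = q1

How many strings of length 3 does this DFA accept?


Enumerating all length-3 strings:
  "000" -> q0 [reject]
  "001" -> q1 [reject]
  "010" -> q2 [accept]
  "011" -> q2 [accept]
  "100" -> q1 [reject]
  "101" -> q1 [reject]
  "110" -> q1 [reject]
  "111" -> q1 [reject]

2 out of 8


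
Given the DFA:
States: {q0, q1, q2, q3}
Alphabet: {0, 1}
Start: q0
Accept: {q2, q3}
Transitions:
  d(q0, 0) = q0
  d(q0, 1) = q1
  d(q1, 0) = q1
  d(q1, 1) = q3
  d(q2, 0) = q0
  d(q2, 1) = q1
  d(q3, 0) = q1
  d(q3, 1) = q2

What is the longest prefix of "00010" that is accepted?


Run the DFA, marking each prefix where the state is accepting:
  "" -> q0 [reject]
  "0" -> q0 [reject]
  "00" -> q0 [reject]
  "000" -> q0 [reject]
  "0001" -> q1 [reject]
  "00010" -> q1 [reject]

No prefix is accepted


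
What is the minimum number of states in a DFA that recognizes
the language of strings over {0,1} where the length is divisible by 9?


States track (length) mod 9.
Need 9 states: one per remainder 0..8; accept = remainder 0.

9


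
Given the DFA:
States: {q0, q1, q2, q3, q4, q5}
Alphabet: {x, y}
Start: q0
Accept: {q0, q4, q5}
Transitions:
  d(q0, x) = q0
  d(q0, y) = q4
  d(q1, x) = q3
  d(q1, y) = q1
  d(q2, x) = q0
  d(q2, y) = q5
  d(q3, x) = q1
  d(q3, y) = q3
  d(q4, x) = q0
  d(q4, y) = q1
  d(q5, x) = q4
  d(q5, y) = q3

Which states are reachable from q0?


BFS from q0:
  layer 0: {q0}
  layer 1: {q4}
  layer 2: {q1}
  layer 3: {q3}

{q0, q1, q3, q4}


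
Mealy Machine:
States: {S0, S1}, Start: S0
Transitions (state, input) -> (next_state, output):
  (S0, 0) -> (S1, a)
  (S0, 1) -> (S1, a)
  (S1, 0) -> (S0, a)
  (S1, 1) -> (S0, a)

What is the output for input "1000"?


Step-by-step:
  (S0, 1) -> (S1, a)
  (S1, 0) -> (S0, a)
  (S0, 0) -> (S1, a)
  (S1, 0) -> (S0, a)

"aaaa"


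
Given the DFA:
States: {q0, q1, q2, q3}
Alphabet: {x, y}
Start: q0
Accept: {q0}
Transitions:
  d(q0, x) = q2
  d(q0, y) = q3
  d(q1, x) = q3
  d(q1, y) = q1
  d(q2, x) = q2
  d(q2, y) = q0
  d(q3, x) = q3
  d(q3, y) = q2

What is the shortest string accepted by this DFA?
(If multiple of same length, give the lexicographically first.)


BFS by string length (lex-first path to each state shown):
  len 0: q0<-""
Found accept state at length 0.

"" (empty string)


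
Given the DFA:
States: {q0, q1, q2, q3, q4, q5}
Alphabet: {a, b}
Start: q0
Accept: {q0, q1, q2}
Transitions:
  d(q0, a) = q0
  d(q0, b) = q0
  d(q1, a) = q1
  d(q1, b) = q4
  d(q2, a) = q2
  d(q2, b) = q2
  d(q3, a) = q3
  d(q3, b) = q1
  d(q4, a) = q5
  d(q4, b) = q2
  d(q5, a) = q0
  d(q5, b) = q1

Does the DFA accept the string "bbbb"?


Trace: q0 -> q0 -> q0 -> q0 -> q0
Final state: q0
Accept states: {q0, q1, q2}

Yes, accepted (final state q0 is an accept state)


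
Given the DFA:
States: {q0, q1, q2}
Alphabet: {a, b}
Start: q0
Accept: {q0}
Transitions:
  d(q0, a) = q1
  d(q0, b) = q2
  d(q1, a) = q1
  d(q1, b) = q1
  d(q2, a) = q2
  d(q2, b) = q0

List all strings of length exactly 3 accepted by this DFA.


All strings of length 3: 8 total
Accepted: 1

"bab"


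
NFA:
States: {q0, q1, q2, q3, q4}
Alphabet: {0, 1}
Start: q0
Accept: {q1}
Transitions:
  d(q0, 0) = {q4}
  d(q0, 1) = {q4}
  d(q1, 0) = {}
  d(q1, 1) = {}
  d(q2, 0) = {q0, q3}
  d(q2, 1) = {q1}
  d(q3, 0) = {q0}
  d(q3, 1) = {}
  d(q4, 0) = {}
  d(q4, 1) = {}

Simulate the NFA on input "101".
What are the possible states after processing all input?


Start: {q0}
  --1--> {q4}
  --0--> {}
  --1--> {}

{} (empty set, no valid transitions)


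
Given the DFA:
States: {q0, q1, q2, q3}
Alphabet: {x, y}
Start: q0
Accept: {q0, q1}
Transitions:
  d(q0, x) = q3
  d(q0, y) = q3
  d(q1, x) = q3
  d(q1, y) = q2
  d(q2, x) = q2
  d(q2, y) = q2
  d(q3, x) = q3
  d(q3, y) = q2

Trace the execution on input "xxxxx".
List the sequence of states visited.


Input: xxxxx
d(q0, x) = q3
d(q3, x) = q3
d(q3, x) = q3
d(q3, x) = q3
d(q3, x) = q3


q0 -> q3 -> q3 -> q3 -> q3 -> q3


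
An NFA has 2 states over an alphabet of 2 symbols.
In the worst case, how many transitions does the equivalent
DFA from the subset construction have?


Subset construction: one DFA state per subset of NFA states = 2^2 = 4 states.
Each DFA state has 2 outgoing transitions: 4 * 2 = 8

8


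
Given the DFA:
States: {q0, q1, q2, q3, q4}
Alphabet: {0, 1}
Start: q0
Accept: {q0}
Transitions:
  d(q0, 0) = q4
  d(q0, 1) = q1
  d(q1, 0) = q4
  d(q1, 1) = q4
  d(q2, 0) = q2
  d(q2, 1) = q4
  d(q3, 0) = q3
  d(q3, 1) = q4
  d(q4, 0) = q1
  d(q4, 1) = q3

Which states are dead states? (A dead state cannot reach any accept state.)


Forward reachability from each state:
  q0 -> reaches accept state q0 (live)
  q1 -> reaches {q1, q3, q4}, no accept state (dead)
  q2 -> reaches {q1, q2, q3, q4}, no accept state (dead)
  q3 -> reaches {q1, q3, q4}, no accept state (dead)
  q4 -> reaches {q1, q3, q4}, no accept state (dead)

{q1, q2, q3, q4}


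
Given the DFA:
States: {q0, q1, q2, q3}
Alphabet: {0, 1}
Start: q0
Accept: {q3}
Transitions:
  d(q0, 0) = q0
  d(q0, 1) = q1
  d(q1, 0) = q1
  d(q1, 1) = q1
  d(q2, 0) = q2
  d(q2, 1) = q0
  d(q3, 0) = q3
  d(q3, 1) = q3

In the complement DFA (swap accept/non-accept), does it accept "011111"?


Trace: q0 -> q0 -> q1 -> q1 -> q1 -> q1 -> q1
Final: q1
Original accept: {q3}
Complement: q1 is not in original accept

Yes, complement accepts (original rejects)


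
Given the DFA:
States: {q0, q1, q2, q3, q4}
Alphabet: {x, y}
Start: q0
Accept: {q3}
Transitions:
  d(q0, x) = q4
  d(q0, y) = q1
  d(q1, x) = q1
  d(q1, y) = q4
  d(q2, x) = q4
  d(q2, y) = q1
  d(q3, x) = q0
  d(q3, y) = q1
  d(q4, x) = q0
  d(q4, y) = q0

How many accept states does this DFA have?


Accept states listed: {q3}
Counting: q3(1)

1


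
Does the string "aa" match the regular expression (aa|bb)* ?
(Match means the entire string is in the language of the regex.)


|string| = 2; first = 'a'; last = 'a'

Yes, "aa" matches (aa|bb)*


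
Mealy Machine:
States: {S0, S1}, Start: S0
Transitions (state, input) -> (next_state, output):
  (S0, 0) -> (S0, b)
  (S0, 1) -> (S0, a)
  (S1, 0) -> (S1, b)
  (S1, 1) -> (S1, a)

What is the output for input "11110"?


Step-by-step:
  (S0, 1) -> (S0, a)
  (S0, 1) -> (S0, a)
  (S0, 1) -> (S0, a)
  (S0, 1) -> (S0, a)
  (S0, 0) -> (S0, b)

"aaaab"


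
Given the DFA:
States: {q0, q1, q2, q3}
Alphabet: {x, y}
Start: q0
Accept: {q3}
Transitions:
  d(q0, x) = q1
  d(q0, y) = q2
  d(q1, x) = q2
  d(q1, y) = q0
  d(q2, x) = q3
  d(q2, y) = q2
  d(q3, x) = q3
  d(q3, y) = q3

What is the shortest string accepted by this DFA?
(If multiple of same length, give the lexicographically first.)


BFS by string length (lex-first path to each state shown):
  len 0: q0<-""
  len 1: q1<-"x", q2<-"y"
  len 2: q0<-"xy", q2<-"xx", q3<-"yx"
Found accept state at length 2.

"yx"


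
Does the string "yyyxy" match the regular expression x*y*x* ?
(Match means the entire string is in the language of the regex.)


|string| = 5; first = 'y'; last = 'y'

No, "yyyxy" does not match x*y*x*


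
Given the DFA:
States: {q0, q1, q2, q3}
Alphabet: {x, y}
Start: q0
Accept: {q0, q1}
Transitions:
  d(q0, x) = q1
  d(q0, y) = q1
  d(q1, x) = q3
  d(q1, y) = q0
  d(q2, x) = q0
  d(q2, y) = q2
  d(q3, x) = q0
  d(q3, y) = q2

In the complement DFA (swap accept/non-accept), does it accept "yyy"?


Trace: q0 -> q1 -> q0 -> q1
Final: q1
Original accept: {q0, q1}
Complement: q1 is in original accept

No, complement rejects (original accepts)


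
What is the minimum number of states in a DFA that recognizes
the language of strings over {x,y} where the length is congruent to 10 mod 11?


States track (length) mod 11.
Need 11 states: one per remainder 0..10; accept = remainder 10.

11


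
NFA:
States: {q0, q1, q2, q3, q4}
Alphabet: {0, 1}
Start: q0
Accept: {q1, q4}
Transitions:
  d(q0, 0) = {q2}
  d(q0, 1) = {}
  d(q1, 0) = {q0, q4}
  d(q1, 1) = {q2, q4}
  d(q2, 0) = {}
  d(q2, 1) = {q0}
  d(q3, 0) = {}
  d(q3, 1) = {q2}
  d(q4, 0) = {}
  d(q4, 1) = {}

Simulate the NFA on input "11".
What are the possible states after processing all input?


Start: {q0}
  --1--> {}
  --1--> {}

{} (empty set, no valid transitions)


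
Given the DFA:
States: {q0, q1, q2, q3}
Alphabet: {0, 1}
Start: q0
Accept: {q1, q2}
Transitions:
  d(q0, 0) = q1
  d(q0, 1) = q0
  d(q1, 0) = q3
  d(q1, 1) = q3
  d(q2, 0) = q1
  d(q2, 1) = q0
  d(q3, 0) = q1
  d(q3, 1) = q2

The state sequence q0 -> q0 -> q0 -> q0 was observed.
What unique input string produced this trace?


Trace back each transition to find the symbol:
  q0 --[1]--> q0
  q0 --[1]--> q0
  q0 --[1]--> q0

"111"


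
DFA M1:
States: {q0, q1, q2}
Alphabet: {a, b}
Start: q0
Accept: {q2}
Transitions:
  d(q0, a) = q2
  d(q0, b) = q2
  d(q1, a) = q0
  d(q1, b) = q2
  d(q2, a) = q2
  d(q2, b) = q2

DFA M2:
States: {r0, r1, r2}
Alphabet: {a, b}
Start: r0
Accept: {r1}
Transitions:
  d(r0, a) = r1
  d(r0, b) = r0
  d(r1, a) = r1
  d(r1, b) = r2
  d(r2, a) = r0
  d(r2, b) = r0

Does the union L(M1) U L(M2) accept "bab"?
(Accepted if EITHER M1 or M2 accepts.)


M1: final=q2 accepted=True
M2: final=r2 accepted=False

Yes, union accepts


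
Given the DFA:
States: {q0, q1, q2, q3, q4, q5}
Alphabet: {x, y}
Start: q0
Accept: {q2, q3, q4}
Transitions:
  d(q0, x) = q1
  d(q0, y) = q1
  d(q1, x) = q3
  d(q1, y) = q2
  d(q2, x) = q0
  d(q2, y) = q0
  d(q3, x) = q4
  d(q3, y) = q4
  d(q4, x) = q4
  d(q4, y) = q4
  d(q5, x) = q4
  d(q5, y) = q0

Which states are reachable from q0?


BFS from q0:
  layer 0: {q0}
  layer 1: {q1}
  layer 2: {q2, q3}
  layer 3: {q4}

{q0, q1, q2, q3, q4}


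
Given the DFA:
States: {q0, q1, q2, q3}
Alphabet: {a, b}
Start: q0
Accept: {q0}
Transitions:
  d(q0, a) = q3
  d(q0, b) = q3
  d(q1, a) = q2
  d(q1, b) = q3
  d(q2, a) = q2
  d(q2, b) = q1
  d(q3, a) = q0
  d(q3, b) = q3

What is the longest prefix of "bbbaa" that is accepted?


Run the DFA, marking each prefix where the state is accepting:
  "" -> q0 [accept]
  "b" -> q3 [reject]
  "bb" -> q3 [reject]
  "bbb" -> q3 [reject]
  "bbba" -> q0 [accept]
  "bbbaa" -> q3 [reject]

"bbba"


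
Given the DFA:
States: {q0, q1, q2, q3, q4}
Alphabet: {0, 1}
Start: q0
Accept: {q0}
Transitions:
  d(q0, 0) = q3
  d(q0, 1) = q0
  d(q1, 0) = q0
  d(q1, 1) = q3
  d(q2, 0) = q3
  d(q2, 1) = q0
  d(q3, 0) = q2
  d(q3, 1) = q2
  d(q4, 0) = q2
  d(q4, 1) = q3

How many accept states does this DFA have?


Accept states listed: {q0}
Counting: q0(1)

1


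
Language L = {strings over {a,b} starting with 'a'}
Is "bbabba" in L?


first symbol = 'b'

No, "bbabba" is not in L


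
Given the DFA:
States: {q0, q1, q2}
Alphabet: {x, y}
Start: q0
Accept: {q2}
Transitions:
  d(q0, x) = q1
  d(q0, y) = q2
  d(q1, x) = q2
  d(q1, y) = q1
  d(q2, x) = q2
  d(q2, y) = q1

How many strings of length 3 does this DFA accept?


Enumerating all length-3 strings:
  "xxx" -> q2 [accept]
  "xxy" -> q1 [reject]
  "xyx" -> q2 [accept]
  "xyy" -> q1 [reject]
  "yxx" -> q2 [accept]
  "yxy" -> q1 [reject]
  "yyx" -> q2 [accept]
  "yyy" -> q1 [reject]

4 out of 8


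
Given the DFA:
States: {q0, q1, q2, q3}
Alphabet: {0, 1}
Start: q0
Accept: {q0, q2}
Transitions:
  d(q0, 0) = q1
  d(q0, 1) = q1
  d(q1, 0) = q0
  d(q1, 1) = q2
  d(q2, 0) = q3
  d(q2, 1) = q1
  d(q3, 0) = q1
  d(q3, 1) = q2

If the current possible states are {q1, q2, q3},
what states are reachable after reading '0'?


Apply transition on '0' from each current state:
  d(q1, 0) = q0
  d(q2, 0) = q3
  d(q3, 0) = q1

{q0, q1, q3}


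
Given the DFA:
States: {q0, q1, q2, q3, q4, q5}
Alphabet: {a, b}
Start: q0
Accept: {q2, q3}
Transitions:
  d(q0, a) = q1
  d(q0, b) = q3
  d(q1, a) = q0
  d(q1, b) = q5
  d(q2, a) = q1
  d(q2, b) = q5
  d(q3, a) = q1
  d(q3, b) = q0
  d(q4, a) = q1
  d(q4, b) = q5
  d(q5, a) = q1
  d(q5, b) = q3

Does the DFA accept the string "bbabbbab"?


Trace: q0 -> q3 -> q0 -> q1 -> q5 -> q3 -> q0 -> q1 -> q5
Final state: q5
Accept states: {q2, q3}

No, rejected (final state q5 is not an accept state)


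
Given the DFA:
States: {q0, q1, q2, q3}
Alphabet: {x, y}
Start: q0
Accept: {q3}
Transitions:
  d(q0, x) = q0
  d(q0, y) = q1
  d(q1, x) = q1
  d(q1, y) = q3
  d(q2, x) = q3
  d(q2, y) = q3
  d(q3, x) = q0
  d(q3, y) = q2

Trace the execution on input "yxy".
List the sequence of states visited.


Input: yxy
d(q0, y) = q1
d(q1, x) = q1
d(q1, y) = q3


q0 -> q1 -> q1 -> q3


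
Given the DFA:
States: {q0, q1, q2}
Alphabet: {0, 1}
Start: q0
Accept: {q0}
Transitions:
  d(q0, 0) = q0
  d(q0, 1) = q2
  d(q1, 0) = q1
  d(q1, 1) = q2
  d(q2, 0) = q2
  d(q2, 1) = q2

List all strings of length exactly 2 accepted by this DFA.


All strings of length 2: 4 total
Accepted: 1

"00"


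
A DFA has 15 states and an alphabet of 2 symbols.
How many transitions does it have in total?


Each state has exactly one transition per symbol.
15 * 2 = 30

30


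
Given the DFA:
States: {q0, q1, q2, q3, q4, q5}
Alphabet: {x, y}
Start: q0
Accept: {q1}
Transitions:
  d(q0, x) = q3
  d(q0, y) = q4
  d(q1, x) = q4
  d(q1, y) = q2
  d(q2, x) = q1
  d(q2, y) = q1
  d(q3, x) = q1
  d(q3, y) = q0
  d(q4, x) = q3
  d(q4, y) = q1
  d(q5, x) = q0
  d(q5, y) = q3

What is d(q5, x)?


Looking up transition d(q5, x)

q0


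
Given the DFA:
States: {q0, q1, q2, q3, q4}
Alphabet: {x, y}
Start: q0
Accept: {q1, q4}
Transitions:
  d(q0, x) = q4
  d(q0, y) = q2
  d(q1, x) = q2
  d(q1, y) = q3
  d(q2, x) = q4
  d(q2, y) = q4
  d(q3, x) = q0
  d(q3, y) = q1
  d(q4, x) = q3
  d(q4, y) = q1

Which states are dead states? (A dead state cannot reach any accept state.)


Forward reachability from each state:
  q0 -> reaches accept state q1 (live)
  q1 -> reaches accept state q1 (live)
  q2 -> reaches accept state q1 (live)
  q3 -> reaches accept state q1 (live)
  q4 -> reaches accept state q1 (live)

None (all states can reach an accept state)


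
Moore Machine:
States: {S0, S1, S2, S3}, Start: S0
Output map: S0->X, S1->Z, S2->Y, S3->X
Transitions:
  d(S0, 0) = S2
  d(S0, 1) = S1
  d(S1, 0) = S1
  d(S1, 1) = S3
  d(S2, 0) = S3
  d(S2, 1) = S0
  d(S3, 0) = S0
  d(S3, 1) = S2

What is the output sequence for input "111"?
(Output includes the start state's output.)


Start: S0 (output X)
  --1--> S1 (output Z)
  --1--> S3 (output X)
  --1--> S2 (output Y)

"XZXY"


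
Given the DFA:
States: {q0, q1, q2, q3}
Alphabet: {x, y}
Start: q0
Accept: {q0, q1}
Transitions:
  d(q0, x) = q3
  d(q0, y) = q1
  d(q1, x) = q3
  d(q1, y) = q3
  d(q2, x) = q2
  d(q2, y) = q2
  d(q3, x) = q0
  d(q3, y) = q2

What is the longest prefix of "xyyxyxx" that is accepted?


Run the DFA, marking each prefix where the state is accepting:
  "" -> q0 [accept]
  "x" -> q3 [reject]
  "xy" -> q2 [reject]
  "xyy" -> q2 [reject]
  "xyyx" -> q2 [reject]
  "xyyxy" -> q2 [reject]
  "xyyxyx" -> q2 [reject]
  "xyyxyxx" -> q2 [reject]

""


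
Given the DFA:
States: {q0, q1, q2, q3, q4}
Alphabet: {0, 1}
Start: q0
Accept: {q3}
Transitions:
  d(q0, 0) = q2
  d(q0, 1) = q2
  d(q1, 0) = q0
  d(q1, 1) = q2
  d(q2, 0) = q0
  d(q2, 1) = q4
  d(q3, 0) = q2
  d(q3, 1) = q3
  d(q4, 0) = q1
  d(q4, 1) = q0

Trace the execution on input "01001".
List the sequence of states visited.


Input: 01001
d(q0, 0) = q2
d(q2, 1) = q4
d(q4, 0) = q1
d(q1, 0) = q0
d(q0, 1) = q2


q0 -> q2 -> q4 -> q1 -> q0 -> q2


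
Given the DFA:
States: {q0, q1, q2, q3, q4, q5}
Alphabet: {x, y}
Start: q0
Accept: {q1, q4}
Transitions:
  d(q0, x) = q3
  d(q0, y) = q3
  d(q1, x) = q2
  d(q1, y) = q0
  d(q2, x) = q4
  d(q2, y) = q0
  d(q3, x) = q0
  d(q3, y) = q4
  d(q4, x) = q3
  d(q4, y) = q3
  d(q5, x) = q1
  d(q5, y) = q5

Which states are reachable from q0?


BFS from q0:
  layer 0: {q0}
  layer 1: {q3}
  layer 2: {q4}

{q0, q3, q4}


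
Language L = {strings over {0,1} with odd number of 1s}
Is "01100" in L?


count('1') = 2; 2 mod 2 = 0

No, "01100" is not in L


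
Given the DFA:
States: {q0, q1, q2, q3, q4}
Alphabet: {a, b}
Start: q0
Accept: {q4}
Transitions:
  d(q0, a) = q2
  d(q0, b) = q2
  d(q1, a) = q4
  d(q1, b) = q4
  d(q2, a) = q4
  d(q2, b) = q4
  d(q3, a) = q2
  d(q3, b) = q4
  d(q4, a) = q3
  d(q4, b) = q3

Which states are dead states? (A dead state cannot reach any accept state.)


Forward reachability from each state:
  q0 -> reaches accept state q4 (live)
  q1 -> reaches accept state q4 (live)
  q2 -> reaches accept state q4 (live)
  q3 -> reaches accept state q4 (live)
  q4 -> reaches accept state q4 (live)

None (all states can reach an accept state)


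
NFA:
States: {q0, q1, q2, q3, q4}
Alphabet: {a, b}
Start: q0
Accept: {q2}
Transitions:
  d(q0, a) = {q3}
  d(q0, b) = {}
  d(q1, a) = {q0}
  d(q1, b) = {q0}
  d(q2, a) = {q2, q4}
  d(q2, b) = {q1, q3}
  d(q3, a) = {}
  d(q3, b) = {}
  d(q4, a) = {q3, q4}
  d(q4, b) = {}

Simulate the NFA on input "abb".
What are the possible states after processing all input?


Start: {q0}
  --a--> {q3}
  --b--> {}
  --b--> {}

{} (empty set, no valid transitions)


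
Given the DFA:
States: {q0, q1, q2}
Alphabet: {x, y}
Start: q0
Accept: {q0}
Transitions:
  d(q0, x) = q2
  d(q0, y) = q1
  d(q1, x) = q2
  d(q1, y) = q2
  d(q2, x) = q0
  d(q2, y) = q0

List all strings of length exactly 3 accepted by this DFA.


All strings of length 3: 8 total
Accepted: 4

"yxx", "yxy", "yyx", "yyy"


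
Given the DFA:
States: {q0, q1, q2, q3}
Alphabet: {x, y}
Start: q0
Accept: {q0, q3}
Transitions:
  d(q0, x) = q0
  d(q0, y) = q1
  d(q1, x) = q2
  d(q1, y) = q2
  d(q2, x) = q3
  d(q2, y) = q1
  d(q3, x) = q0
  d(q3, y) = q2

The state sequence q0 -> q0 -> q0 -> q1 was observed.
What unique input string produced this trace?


Trace back each transition to find the symbol:
  q0 --[x]--> q0
  q0 --[x]--> q0
  q0 --[y]--> q1

"xxy"


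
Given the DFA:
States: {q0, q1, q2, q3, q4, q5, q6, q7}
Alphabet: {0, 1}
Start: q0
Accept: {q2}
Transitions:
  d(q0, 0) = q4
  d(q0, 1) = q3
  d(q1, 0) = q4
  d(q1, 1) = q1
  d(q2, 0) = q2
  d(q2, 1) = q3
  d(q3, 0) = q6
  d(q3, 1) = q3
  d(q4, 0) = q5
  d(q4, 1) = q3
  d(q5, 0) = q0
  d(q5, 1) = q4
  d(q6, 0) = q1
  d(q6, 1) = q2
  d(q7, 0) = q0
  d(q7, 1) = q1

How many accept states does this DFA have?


Accept states listed: {q2}
Counting: q2(1)

1


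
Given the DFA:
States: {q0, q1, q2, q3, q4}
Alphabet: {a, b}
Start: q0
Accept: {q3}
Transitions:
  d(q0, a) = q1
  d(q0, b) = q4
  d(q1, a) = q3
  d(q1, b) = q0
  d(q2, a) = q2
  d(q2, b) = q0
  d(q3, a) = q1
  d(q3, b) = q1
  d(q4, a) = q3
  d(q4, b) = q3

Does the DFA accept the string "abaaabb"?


Trace: q0 -> q1 -> q0 -> q1 -> q3 -> q1 -> q0 -> q4
Final state: q4
Accept states: {q3}

No, rejected (final state q4 is not an accept state)


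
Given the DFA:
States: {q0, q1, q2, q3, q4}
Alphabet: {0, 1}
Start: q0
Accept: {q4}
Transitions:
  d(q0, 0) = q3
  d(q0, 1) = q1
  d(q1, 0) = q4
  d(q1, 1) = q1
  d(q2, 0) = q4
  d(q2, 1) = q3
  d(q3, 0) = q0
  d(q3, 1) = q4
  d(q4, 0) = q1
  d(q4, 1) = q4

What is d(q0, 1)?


Looking up transition d(q0, 1)

q1


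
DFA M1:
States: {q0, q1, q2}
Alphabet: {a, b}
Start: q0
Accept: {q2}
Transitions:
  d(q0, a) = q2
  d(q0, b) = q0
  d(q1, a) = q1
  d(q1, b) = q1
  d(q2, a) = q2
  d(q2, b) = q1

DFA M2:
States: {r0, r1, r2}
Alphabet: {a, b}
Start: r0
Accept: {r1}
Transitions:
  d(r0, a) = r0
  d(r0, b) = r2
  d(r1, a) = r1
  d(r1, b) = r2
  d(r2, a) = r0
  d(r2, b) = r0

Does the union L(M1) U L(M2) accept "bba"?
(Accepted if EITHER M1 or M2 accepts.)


M1: final=q2 accepted=True
M2: final=r0 accepted=False

Yes, union accepts


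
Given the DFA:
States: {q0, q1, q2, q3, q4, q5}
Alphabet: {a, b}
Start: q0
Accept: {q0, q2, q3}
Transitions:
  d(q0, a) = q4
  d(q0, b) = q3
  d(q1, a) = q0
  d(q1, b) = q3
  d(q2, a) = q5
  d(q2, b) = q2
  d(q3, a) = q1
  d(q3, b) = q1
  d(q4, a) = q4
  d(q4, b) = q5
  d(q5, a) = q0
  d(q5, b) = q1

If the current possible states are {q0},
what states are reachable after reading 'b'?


Apply transition on 'b' from each current state:
  d(q0, b) = q3

{q3}
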